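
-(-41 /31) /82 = 1 /62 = 0.02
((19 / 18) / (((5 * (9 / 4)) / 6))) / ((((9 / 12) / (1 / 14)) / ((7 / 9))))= 152 / 3645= 0.04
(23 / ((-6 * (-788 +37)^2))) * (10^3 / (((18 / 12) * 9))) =-23000 / 45684081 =-0.00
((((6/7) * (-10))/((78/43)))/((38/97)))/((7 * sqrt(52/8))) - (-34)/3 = 34/3 - 20855 * sqrt(26)/157339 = 10.66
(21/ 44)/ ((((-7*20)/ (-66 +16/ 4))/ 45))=837/ 88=9.51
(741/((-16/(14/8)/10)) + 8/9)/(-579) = 233159/166752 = 1.40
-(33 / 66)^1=-1 / 2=-0.50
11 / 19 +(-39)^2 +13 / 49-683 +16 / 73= 57025268 / 67963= 839.06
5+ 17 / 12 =77 / 12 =6.42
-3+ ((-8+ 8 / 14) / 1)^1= -73 / 7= -10.43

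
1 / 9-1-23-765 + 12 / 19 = -134792 / 171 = -788.26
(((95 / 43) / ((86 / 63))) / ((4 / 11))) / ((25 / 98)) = 645183 / 36980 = 17.45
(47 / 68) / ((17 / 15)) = 705 / 1156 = 0.61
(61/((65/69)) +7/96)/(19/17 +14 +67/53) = 364471619/92102400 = 3.96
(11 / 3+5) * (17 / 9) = 442 / 27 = 16.37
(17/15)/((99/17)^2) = 0.03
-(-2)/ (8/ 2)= 1/ 2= 0.50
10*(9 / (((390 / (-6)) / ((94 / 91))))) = -1692 / 1183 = -1.43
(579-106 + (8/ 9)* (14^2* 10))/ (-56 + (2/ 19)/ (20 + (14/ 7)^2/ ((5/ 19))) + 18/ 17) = -566689288/ 14054067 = -40.32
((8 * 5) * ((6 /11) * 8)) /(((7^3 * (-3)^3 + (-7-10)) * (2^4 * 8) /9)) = -135 /102058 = -0.00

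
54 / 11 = 4.91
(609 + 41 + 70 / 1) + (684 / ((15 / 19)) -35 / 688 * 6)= 1586.09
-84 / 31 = -2.71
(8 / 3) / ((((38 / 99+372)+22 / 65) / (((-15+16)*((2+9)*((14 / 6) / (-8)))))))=-55055 / 2398468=-0.02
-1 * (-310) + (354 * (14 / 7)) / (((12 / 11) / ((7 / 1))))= 4853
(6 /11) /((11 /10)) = 60 /121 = 0.50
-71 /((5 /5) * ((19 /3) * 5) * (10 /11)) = -2343 /950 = -2.47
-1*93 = -93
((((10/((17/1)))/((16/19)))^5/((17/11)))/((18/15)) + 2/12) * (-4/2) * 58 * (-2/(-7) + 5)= -1305325291110041/8304868540416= -157.18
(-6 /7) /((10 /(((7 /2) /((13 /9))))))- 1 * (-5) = 623 /130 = 4.79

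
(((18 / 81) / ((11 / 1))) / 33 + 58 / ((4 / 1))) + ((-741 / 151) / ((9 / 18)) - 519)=-507439637 / 986634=-514.31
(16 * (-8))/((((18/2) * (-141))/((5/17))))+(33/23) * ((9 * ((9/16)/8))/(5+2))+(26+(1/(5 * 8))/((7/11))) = 58236526169/2222881920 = 26.20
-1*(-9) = 9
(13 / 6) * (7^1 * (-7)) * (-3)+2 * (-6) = 613 / 2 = 306.50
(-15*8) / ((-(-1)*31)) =-120 / 31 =-3.87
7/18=0.39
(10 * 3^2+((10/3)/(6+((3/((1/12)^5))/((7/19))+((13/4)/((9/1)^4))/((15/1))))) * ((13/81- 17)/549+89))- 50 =13623700120938640/340591256764711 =40.00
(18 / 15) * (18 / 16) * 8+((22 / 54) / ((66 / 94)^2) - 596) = -7810153 / 13365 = -584.37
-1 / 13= -0.08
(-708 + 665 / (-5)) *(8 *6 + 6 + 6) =-50460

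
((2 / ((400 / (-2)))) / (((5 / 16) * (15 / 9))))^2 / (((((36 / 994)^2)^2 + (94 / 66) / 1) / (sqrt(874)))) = 289935895776912 * sqrt(874) / 1120170089849609375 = 0.01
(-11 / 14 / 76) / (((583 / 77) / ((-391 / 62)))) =4301 / 499472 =0.01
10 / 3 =3.33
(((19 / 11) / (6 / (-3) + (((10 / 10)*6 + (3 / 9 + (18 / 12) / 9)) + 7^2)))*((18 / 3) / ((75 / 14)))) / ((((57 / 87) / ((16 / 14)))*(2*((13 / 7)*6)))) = 3248 / 1147575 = 0.00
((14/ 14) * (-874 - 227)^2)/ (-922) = -1212201/ 922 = -1314.75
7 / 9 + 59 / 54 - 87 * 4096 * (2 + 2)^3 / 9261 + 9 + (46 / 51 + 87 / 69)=-17740317127 / 7242102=-2449.61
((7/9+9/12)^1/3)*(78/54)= 715/972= 0.74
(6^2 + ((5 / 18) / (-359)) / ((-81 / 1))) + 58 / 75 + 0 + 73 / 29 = 14910028243 / 379480950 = 39.29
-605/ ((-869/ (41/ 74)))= 2255/ 5846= 0.39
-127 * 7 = -889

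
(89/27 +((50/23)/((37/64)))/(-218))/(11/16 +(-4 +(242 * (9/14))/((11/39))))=919783312/153788392665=0.01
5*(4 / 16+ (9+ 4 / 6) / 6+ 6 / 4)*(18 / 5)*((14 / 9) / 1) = 847 / 9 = 94.11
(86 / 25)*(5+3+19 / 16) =6321 / 200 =31.60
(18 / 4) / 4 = 9 / 8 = 1.12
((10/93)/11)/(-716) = -0.00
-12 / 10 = -6 / 5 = -1.20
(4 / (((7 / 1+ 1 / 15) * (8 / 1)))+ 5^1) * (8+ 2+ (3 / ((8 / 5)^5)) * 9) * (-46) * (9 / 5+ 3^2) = -55015523325 / 1736704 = -31678.12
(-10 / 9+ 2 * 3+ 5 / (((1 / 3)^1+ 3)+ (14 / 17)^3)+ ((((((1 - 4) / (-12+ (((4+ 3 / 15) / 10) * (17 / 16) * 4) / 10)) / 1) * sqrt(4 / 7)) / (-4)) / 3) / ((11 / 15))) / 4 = 3187183 / 2065032 - 1250 * sqrt(7) / 606837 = 1.54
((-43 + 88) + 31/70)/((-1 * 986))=-3181/69020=-0.05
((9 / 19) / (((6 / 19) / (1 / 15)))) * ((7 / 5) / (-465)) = -7 / 23250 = -0.00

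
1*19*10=190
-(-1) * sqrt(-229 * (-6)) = sqrt(1374) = 37.07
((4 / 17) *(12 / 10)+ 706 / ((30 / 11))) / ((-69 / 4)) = -264332 / 17595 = -15.02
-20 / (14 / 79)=-790 / 7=-112.86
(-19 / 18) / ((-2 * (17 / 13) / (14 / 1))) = 1729 / 306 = 5.65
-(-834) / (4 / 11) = 4587 / 2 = 2293.50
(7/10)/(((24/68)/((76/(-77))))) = -1.96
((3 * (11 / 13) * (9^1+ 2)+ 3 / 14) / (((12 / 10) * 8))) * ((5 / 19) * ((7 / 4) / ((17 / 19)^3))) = 15405675 / 8175232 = 1.88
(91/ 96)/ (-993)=-91/ 95328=-0.00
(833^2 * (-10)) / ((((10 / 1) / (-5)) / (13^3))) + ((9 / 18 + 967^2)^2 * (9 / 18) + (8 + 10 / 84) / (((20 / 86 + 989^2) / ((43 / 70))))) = 110007264441141273177373 / 247308172440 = 444818557170.13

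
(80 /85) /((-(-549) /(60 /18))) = 0.01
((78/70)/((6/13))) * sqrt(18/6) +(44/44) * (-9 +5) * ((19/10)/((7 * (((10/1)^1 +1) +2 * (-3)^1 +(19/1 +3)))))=-38/945 +169 * sqrt(3)/70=4.14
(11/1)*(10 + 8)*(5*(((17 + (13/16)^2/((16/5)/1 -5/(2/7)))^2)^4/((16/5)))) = 23721788001628477199419450208012736225/11233589254925457396072448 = 2111683760488.88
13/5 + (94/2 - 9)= 203/5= 40.60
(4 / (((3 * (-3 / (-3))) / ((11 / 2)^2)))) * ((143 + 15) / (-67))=-19118 / 201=-95.11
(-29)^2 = 841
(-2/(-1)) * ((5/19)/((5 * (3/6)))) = 4/19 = 0.21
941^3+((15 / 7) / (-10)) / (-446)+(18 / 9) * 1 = 5202735718015 / 6244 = 833237623.00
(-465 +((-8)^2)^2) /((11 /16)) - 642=51034 /11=4639.45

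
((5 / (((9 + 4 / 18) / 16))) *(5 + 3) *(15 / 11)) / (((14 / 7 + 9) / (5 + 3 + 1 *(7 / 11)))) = 8208000 / 110473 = 74.30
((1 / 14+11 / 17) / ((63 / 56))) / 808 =19 / 24038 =0.00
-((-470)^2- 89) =-220811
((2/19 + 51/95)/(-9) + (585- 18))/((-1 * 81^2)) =-484724/5609655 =-0.09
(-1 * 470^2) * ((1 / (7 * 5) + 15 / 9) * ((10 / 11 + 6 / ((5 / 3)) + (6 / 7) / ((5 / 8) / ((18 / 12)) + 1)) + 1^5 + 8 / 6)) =-229993286648 / 82467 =-2788912.98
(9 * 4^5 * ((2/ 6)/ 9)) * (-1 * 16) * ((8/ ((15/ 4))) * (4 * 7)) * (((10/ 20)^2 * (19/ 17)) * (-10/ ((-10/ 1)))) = -69730304/ 765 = -91150.72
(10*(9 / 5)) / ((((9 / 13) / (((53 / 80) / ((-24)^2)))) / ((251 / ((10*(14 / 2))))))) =172939 / 1612800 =0.11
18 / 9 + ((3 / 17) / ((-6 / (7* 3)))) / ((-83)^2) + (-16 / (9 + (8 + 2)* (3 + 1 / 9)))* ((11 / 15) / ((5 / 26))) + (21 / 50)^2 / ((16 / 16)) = 69251269063 / 105694482500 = 0.66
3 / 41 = 0.07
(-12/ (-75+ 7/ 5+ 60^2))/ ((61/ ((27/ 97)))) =-405/ 26082136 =-0.00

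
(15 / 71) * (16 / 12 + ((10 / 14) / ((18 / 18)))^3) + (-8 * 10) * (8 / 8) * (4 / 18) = -3817865 / 219177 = -17.42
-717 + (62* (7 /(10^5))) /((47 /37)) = -1684941971 /2350000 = -717.00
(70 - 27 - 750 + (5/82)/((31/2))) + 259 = -569403/1271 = -448.00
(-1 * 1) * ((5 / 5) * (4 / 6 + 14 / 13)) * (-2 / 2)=68 / 39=1.74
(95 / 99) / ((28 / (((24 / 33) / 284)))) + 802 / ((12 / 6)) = 434068961 / 1082466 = 401.00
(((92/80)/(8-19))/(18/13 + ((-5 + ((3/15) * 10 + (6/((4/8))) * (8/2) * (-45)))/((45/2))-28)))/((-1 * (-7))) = 897/7372288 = 0.00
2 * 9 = 18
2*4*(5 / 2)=20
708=708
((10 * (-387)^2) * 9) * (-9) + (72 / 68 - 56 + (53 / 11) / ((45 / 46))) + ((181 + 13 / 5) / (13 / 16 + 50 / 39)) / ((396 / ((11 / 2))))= -266849766529178 / 2199681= -121312938.80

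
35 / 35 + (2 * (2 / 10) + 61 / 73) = 816 / 365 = 2.24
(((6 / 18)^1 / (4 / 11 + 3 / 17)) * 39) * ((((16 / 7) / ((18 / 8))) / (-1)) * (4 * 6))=-1244672 / 2121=-586.83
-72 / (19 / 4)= -15.16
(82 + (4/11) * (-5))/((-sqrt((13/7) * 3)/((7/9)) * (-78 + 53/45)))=10290 * sqrt(273)/494351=0.34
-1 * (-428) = 428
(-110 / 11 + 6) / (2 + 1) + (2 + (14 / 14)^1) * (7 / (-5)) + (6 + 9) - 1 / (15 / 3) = 139 / 15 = 9.27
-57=-57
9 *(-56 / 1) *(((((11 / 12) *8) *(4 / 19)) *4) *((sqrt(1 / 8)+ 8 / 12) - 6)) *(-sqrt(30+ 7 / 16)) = -85509.23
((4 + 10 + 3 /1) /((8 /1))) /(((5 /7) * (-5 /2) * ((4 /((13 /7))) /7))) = -1547 /400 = -3.87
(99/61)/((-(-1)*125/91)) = 9009/7625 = 1.18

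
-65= -65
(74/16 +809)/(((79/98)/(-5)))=-1594705/316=-5046.53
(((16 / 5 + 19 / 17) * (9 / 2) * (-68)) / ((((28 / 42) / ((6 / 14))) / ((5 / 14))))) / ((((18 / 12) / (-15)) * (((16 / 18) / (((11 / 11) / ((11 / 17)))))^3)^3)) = 6828793261006754846249955 / 15507440709614436352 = 440355.92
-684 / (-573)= 228 / 191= 1.19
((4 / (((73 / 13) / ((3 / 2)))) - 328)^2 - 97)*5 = 2845345215 / 5329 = 533936.05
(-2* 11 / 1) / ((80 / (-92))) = 253 / 10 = 25.30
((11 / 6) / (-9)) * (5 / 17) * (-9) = 55 / 102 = 0.54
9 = 9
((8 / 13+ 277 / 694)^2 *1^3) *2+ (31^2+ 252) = 49450744955 / 40698242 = 1215.06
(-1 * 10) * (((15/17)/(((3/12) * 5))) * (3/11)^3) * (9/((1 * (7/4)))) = -116640/158389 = -0.74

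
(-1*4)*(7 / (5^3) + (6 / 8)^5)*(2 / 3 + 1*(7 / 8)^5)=-1.38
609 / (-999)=-203 / 333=-0.61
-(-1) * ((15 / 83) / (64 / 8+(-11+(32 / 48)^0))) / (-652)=15 / 108232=0.00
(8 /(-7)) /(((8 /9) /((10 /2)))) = -45 /7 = -6.43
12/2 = 6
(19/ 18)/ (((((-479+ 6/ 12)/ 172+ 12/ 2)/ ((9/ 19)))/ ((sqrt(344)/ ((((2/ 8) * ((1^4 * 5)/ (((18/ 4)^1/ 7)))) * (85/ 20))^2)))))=66048 * sqrt(86)/ 14515025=0.04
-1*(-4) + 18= 22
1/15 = 0.07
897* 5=4485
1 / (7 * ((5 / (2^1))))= 2 / 35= 0.06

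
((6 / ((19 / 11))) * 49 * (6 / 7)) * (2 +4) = 16632 / 19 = 875.37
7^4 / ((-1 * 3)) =-2401 / 3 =-800.33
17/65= 0.26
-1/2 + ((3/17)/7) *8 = -71/238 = -0.30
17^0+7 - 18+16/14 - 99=-107.86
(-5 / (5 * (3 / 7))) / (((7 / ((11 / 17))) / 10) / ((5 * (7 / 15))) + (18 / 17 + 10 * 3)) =-1870 / 25263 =-0.07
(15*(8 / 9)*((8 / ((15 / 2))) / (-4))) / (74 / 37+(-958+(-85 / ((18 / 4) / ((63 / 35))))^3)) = 8 / 90585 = 0.00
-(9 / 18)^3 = -1 / 8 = -0.12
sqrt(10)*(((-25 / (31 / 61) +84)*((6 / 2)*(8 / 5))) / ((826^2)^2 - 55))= 0.00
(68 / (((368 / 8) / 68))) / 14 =1156 / 161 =7.18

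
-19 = -19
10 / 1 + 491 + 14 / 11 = 5525 / 11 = 502.27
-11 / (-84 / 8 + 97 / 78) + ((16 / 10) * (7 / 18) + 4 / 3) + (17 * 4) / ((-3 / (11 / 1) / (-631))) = 2555866093 / 16245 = 157332.48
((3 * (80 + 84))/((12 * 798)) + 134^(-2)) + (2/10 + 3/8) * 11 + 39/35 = 536668429/71644440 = 7.49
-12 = -12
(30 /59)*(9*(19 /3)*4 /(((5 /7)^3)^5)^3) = 146385445251482109631495418926594889615976 /335376171278767287731170654296875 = 436481353.74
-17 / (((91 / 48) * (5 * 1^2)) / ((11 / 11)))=-816 / 455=-1.79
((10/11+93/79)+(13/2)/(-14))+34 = 866755/24332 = 35.62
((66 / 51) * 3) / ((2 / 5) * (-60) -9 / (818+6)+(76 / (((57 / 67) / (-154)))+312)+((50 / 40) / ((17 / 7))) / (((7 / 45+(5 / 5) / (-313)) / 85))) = -43765524 / 148602085601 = -0.00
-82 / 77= -1.06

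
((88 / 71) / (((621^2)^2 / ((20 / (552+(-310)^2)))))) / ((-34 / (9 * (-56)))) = 12320 / 481927839908701869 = 0.00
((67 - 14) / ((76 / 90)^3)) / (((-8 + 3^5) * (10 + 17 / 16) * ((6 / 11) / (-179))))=-211322925 / 19020007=-11.11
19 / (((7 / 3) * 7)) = 57 / 49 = 1.16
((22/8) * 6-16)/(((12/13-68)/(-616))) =4.59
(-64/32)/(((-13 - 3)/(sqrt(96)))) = sqrt(6)/2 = 1.22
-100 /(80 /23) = -115 /4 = -28.75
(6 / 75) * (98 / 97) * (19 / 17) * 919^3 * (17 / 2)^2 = 12284150724293 / 2425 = 5065629164.66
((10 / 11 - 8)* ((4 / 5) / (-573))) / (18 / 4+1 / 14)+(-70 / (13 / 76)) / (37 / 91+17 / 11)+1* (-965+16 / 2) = -47894685273 / 41053540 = -1166.64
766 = 766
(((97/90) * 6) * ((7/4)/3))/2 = 679/360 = 1.89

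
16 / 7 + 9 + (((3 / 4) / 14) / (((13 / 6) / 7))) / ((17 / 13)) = 5435 / 476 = 11.42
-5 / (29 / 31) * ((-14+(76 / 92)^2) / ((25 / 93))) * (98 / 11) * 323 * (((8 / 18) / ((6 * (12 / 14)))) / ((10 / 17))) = 2550233489237 / 22781385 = 111943.74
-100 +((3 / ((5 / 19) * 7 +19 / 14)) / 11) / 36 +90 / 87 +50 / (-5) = -177480703 / 1628814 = -108.96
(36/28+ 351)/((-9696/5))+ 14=156313/11312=13.82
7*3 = 21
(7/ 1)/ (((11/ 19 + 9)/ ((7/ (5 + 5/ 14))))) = 0.95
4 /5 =0.80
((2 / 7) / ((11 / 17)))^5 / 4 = 11358856 / 2706784157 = 0.00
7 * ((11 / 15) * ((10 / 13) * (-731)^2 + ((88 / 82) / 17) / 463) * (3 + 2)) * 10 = 442606710002380 / 4195243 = 105502043.62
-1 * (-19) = 19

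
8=8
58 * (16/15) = 928/15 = 61.87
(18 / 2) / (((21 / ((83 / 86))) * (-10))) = -249 / 6020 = -0.04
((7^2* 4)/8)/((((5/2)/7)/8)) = 2744/5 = 548.80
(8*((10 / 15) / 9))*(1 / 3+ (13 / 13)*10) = 496 / 81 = 6.12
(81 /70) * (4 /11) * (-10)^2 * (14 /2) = 3240 /11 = 294.55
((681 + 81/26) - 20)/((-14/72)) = -310806/91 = -3415.45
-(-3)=3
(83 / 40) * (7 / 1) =581 / 40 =14.52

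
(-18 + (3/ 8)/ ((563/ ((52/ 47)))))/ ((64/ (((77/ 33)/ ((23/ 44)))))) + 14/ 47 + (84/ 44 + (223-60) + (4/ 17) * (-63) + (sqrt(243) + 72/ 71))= 9 * sqrt(3) + 38822778083753/ 258573504992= 165.73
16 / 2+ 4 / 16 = 33 / 4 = 8.25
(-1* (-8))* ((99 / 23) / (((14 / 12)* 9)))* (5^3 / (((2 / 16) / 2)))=1056000 / 161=6559.01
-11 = -11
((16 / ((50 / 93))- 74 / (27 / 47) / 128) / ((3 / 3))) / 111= 1242157 / 4795200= 0.26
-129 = -129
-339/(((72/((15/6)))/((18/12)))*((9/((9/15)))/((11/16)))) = -1243/1536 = -0.81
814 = 814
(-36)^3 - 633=-47289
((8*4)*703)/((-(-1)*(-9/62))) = -1394752/9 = -154972.44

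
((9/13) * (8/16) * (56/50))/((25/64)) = 0.99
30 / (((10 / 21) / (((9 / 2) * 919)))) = 521073 / 2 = 260536.50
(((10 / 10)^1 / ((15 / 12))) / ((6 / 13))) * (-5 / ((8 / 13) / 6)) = -169 / 2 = -84.50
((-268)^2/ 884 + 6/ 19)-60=90550/ 4199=21.56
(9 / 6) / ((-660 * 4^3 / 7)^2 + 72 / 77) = 539 / 13084262736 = 0.00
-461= -461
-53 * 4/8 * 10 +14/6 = -788/3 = -262.67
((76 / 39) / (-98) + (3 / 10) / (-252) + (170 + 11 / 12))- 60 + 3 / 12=8495969 / 76440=111.15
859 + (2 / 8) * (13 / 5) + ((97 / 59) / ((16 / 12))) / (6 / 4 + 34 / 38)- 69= 84955287 / 107380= 791.16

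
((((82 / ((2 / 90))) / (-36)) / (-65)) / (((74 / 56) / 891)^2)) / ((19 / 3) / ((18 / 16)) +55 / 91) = 2411499276648 / 20968973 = 115003.21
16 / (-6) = -8 / 3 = -2.67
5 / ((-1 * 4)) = -1.25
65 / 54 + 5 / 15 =83 / 54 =1.54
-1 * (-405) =405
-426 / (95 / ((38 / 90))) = -142 / 75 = -1.89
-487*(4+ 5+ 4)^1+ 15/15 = -6330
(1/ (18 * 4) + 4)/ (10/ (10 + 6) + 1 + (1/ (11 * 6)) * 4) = 3179/ 1335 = 2.38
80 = 80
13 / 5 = 2.60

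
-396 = -396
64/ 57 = 1.12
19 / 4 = 4.75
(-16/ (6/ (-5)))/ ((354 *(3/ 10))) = 200/ 1593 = 0.13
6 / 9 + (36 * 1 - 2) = 104 / 3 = 34.67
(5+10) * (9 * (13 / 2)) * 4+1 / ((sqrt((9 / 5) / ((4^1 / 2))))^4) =284410 / 81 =3511.23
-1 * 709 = -709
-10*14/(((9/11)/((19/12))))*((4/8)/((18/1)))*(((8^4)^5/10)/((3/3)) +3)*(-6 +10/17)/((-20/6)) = -1408665784622940991.46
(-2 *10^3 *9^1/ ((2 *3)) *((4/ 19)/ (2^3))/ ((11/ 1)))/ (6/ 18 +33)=-45/ 209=-0.22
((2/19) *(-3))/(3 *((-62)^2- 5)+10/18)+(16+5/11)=178239634/10832261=16.45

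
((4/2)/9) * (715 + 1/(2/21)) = 1451/9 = 161.22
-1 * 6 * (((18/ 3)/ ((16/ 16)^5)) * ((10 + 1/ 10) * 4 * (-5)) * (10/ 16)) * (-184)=-836280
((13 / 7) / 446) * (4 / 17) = 26 / 26537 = 0.00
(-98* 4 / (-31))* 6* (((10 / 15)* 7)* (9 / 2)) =49392 / 31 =1593.29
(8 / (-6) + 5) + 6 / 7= 95 / 21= 4.52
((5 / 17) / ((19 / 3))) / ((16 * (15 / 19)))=1 / 272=0.00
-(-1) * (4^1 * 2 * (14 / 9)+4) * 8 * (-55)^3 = -196988000 / 9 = -21887555.56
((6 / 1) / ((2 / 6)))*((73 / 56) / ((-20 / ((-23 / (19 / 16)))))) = 22.72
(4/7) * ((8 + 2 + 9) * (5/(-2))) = -190/7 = -27.14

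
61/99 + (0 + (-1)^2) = 160/99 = 1.62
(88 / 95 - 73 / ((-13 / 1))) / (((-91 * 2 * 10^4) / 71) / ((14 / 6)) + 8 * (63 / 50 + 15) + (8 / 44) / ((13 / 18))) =-10516165 / 17450984112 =-0.00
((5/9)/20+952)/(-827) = -1.15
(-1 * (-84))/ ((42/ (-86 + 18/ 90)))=-858/ 5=-171.60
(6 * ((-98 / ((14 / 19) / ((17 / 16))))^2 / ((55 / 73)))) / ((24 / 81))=30227971473 / 56320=536718.24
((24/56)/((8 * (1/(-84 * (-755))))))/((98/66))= 224235/98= 2288.11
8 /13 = 0.62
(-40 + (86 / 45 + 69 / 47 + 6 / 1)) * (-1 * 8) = 518104 / 2115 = 244.97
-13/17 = -0.76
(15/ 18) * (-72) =-60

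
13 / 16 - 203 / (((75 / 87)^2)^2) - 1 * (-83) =-1773420563 / 6250000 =-283.75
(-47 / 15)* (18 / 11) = -5.13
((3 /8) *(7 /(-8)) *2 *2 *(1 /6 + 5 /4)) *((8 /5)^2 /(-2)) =119 /50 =2.38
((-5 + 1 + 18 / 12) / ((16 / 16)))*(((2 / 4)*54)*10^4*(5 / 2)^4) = -52734375 / 2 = -26367187.50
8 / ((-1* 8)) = -1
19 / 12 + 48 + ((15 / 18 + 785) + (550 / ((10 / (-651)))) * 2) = -849295 / 12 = -70774.58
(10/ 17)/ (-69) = -10/ 1173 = -0.01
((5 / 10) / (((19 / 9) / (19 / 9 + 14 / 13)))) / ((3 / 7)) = 1.76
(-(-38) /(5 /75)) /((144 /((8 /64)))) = 95 /192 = 0.49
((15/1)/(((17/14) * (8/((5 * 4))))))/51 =175/289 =0.61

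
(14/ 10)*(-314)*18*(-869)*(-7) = -48133562.40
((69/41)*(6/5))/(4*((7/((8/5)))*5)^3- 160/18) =476928/9885947675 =0.00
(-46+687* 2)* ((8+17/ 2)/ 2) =10956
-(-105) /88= 105 /88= 1.19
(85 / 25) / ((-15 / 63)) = -357 / 25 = -14.28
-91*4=-364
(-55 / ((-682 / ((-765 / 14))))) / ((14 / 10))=-19125 / 6076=-3.15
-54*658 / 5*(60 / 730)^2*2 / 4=-639576 / 26645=-24.00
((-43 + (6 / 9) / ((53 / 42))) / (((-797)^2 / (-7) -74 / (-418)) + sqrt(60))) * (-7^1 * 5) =-7651030820823005 / 467057159812960516 -168628971665 * sqrt(15) / 467057159812960516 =-0.02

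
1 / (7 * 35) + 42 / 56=739 / 980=0.75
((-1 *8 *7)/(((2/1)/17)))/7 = -68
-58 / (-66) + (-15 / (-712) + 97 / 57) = 1161421 / 446424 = 2.60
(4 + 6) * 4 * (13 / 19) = 520 / 19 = 27.37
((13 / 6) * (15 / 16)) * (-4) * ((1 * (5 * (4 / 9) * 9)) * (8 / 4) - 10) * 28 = -6825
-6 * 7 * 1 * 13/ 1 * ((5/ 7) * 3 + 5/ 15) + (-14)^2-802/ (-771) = -890474/ 771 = -1154.96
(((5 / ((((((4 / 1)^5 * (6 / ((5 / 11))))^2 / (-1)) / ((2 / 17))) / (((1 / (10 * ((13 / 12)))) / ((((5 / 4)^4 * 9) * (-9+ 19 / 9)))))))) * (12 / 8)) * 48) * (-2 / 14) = -3 / 148551603200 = -0.00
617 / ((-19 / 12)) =-7404 / 19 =-389.68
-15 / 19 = -0.79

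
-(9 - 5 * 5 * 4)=91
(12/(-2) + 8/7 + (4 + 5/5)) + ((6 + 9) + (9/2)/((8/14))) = 1289/56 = 23.02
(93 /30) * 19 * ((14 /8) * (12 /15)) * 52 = 107198 /25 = 4287.92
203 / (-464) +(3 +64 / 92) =1199 / 368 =3.26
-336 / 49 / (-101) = 48 / 707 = 0.07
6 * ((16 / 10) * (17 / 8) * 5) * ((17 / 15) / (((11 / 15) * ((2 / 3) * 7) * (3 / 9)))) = 7803 / 77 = 101.34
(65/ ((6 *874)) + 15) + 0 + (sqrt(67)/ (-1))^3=78725/ 5244 - 67 *sqrt(67)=-533.41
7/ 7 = 1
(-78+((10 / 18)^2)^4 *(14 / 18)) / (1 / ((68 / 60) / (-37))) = 2.39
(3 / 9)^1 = 1 / 3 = 0.33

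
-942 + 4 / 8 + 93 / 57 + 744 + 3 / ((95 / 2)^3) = -335865327 / 1714750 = -195.87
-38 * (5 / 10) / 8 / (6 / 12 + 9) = -1 / 4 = -0.25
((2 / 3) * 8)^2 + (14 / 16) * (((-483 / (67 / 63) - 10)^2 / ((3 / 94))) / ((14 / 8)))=136368989125 / 40401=3375386.48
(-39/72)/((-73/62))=403/876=0.46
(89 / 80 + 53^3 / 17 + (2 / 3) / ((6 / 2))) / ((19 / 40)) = 107207777 / 5814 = 18439.59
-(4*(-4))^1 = 16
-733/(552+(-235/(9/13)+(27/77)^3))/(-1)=3011748201/873524776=3.45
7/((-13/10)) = -70/13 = -5.38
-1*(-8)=8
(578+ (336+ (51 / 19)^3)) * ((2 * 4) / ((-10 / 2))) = -51214216 / 34295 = -1493.34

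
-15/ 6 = -5/ 2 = -2.50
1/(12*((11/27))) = 9/44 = 0.20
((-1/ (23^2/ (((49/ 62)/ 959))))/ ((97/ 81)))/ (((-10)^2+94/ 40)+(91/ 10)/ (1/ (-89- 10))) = 5670/ 3480501112981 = 0.00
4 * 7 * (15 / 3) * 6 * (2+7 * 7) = 42840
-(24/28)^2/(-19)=36/931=0.04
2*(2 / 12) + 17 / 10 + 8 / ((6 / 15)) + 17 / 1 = 1171 / 30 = 39.03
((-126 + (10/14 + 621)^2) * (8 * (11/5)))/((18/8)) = 1332934592/441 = 3022527.42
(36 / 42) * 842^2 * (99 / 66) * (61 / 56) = 97305309 / 98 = 992911.32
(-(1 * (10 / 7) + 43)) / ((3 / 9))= -933 / 7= -133.29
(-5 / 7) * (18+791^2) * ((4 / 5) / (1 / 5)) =-12513980 / 7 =-1787711.43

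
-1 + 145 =144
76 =76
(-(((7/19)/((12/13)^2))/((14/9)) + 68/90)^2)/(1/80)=-799588729/9357120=-85.45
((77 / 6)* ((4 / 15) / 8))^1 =77 / 180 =0.43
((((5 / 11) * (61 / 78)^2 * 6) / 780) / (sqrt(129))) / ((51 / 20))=0.00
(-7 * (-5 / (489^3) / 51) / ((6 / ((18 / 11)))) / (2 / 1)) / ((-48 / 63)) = -245 / 233236710432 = -0.00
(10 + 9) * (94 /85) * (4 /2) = 3572 /85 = 42.02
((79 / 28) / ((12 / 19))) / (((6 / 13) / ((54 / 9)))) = 19513 / 336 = 58.07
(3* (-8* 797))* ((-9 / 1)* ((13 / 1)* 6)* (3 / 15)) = 13427856 / 5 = 2685571.20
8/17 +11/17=19/17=1.12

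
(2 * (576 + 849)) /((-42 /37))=-17575 /7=-2510.71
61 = 61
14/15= 0.93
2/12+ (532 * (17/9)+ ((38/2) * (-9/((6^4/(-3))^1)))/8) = 1005.11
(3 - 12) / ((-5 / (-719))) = -6471 / 5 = -1294.20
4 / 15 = 0.27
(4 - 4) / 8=0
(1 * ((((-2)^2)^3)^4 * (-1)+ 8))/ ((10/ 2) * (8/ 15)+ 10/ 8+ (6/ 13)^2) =-34024177824/ 8375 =-4062588.40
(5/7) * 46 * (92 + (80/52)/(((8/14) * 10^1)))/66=275885/6006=45.93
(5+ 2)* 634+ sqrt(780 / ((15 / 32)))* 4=4601.17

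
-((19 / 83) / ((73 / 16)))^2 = -92416 / 36711481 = -0.00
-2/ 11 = -0.18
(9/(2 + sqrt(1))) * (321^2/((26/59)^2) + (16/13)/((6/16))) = 1076063819/676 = 1591810.38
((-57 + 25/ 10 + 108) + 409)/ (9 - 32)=-925/ 46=-20.11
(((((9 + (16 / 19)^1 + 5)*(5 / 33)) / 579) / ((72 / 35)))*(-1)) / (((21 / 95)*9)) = -5875 / 6190668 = -0.00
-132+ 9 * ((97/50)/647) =-4269327/32350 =-131.97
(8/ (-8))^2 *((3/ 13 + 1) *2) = 2.46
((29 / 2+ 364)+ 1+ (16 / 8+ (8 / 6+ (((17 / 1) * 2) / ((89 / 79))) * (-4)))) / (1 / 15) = 699845 / 178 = 3931.71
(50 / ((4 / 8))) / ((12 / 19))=475 / 3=158.33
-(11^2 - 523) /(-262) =-201 /131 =-1.53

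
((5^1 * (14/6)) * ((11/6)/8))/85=0.03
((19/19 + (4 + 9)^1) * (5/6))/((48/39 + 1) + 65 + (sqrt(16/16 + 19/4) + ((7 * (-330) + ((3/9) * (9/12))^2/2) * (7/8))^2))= 103788700062748180480/36344503903706150061138459-12702365777920 * sqrt(23)/36344503903706150061138459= 0.00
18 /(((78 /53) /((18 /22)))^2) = 227529 /40898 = 5.56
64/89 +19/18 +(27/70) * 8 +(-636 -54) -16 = -701.14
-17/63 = -0.27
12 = 12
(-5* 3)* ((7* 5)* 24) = -12600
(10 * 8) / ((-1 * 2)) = -40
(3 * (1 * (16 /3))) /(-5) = -16 /5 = -3.20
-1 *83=-83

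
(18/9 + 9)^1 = 11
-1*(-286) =286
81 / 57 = 27 / 19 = 1.42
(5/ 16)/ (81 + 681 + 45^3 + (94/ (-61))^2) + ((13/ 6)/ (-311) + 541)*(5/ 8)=431457770597065/ 1276046794716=338.12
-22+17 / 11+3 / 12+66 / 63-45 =-59281 / 924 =-64.16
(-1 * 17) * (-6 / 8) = 51 / 4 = 12.75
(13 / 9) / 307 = 13 / 2763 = 0.00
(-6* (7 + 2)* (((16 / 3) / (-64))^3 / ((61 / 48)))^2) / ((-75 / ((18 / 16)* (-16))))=-0.00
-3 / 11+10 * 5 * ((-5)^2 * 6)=82497 / 11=7499.73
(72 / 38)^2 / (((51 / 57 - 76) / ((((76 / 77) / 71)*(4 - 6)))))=10368 / 7801409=0.00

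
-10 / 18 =-5 / 9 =-0.56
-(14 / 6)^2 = -5.44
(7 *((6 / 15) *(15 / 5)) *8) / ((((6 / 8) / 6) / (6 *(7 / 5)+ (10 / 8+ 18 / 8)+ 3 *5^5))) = 126159936 / 25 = 5046397.44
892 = 892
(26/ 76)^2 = 169/ 1444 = 0.12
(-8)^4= 4096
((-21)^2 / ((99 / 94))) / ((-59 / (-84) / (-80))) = -30952320 / 649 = -47692.33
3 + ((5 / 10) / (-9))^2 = 973 / 324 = 3.00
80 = 80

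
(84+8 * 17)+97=317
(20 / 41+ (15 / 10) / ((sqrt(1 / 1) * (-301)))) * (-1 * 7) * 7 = -83419 / 3526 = -23.66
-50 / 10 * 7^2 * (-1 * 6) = 1470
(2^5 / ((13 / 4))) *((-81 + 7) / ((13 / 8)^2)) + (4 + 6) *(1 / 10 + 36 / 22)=-6248661 / 24167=-258.56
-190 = -190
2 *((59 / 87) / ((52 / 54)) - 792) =-596637 / 377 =-1582.59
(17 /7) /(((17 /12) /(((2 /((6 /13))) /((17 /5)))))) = 260 /119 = 2.18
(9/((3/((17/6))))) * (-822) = -6987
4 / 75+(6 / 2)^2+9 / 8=6107 / 600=10.18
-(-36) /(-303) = -12 /101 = -0.12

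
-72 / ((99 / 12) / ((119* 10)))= -114240 / 11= -10385.45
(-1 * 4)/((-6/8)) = 16/3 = 5.33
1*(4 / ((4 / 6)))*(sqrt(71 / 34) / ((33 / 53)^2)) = 2809*sqrt(2414) / 6171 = 22.36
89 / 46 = 1.93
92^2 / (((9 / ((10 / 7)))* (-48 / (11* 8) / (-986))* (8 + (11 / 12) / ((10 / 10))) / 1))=1836010880 / 6741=272364.76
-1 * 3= -3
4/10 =2/5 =0.40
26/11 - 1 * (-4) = 70/11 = 6.36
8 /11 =0.73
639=639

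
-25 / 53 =-0.47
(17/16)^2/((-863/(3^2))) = -0.01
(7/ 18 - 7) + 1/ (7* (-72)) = -1111/ 168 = -6.61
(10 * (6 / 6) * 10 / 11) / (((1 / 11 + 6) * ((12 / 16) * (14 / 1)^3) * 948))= 25 / 32678982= 0.00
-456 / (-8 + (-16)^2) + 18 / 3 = 129 / 31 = 4.16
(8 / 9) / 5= 0.18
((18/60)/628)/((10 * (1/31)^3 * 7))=89373/439600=0.20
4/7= 0.57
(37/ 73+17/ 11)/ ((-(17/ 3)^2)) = -14832/ 232067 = -0.06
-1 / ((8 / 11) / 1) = -11 / 8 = -1.38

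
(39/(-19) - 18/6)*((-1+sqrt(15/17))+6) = -480/19 - 96*sqrt(255)/323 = -30.01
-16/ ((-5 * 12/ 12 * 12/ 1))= 4/ 15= 0.27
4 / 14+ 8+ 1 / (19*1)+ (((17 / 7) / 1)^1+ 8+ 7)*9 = 21971 / 133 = 165.20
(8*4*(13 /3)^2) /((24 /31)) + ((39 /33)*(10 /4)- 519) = 154501 /594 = 260.10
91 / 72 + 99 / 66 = 199 / 72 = 2.76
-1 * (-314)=314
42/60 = 0.70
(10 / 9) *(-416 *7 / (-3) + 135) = 33170 / 27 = 1228.52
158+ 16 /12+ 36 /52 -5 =6046 /39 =155.03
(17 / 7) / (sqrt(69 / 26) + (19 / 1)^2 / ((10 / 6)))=797810 / 71151241 - 425 *sqrt(1794) / 213453723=0.01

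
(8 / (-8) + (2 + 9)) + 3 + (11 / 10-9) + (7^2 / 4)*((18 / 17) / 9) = 556 / 85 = 6.54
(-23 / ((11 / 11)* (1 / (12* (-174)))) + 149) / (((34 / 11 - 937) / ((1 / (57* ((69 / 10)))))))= -5299030 / 40403709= -0.13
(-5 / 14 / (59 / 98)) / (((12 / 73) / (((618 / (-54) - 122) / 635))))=613711 / 809244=0.76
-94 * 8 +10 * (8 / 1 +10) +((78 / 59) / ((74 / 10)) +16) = -1213358 / 2183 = -555.82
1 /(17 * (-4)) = -0.01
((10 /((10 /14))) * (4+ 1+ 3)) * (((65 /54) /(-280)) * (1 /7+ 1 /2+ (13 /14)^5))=-9321481 /14521248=-0.64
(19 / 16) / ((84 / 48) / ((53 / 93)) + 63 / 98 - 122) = -7049 / 702148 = -0.01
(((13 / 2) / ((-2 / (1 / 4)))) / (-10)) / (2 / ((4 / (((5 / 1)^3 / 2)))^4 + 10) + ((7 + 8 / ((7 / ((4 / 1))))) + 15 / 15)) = 111084170743 / 17460966335840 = 0.01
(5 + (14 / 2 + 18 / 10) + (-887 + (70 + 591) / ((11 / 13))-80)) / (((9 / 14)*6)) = -66227 / 1485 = -44.60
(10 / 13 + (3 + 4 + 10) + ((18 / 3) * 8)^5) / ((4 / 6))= 9937355445 / 26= 382205978.65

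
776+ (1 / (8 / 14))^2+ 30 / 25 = 62421 / 80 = 780.26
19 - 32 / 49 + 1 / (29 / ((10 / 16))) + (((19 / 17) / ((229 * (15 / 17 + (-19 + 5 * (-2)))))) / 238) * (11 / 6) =291427858513 / 15865641204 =18.37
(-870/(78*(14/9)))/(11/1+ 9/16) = -2088/3367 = -0.62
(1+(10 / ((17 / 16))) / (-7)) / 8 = -41 / 952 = -0.04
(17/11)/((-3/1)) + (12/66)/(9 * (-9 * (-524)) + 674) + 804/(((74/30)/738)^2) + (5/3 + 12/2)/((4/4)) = 70096104947493263/973970943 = 71969400.58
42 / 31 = 1.35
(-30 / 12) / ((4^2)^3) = -5 / 8192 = -0.00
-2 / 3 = -0.67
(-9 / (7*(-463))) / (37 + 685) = 9 / 2340002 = 0.00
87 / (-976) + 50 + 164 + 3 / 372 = 6472331 / 30256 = 213.92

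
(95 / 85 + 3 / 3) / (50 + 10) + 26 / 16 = 1129 / 680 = 1.66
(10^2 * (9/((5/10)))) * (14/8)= 3150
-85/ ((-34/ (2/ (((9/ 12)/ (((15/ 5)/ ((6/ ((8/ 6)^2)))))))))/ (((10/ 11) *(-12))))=-6400/ 99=-64.65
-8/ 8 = -1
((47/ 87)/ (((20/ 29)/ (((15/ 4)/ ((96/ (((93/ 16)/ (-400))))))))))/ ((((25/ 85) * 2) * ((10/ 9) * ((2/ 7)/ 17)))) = -26527599/ 655360000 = -0.04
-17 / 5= -3.40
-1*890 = -890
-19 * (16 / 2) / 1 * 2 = -304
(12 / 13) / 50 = 0.02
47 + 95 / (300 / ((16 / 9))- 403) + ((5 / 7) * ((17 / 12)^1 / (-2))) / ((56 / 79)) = 45.88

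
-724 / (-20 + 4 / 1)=181 / 4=45.25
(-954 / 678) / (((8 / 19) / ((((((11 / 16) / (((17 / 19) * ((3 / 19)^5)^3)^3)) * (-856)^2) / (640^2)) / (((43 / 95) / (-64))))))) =57825068747586187610467546928606284196666855402078450446433239974137767 / 60182307611540608961368092741120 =960831696930438152865139100000000000000.00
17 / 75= 0.23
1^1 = 1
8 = 8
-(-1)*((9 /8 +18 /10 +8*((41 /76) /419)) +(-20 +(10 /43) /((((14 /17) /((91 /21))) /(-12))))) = -3043163783 /95850440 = -31.75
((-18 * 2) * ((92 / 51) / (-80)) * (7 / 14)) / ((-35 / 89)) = -6141 / 5950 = -1.03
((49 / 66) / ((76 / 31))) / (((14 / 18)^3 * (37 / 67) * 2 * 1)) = 504711 / 866096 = 0.58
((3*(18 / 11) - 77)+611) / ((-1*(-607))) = 5928 / 6677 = 0.89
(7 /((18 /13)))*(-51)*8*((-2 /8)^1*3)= 1547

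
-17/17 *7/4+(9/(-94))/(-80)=-1.75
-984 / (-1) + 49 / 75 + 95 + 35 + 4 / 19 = 1588681 / 1425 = 1114.86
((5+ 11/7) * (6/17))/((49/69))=3.27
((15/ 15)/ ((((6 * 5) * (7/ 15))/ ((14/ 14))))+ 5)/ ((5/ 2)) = 71/ 35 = 2.03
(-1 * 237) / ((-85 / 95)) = 4503 / 17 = 264.88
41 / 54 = 0.76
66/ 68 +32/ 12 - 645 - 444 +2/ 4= -55328/ 51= -1084.86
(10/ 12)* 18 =15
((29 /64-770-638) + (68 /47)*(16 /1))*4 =-4164269 /752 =-5537.59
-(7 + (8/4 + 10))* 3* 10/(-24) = 95/4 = 23.75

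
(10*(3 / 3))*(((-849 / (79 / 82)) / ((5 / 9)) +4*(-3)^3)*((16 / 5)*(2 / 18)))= -2379456 / 395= -6023.94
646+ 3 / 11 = 7109 / 11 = 646.27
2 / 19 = 0.11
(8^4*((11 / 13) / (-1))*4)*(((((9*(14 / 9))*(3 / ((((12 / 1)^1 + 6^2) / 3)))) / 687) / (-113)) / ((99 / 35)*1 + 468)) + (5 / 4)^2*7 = 970209923585 / 88696833264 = 10.94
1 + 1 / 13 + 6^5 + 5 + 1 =101180 / 13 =7783.08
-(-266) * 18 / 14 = 342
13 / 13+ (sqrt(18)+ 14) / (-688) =337 / 344 - 3 * sqrt(2) / 688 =0.97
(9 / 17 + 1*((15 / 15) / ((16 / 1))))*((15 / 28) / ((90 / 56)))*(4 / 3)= 161 / 612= 0.26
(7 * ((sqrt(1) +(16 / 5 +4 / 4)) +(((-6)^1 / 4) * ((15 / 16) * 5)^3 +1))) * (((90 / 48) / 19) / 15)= -42519211 / 6225920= -6.83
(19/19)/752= 1/752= 0.00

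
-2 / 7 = -0.29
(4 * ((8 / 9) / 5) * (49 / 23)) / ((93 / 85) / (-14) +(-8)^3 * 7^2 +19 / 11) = -4105024 / 67974728931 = -0.00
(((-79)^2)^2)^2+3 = 1517108809906564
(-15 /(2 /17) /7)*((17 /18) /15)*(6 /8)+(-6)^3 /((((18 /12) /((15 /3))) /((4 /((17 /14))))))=-13552433 /5712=-2372.62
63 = 63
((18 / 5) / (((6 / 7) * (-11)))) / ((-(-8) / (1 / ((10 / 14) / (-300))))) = 441 / 22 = 20.05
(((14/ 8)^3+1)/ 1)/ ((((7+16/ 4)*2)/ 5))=185/ 128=1.45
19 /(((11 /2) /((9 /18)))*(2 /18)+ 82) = 171 /749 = 0.23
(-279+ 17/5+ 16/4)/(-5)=54.32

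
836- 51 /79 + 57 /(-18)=394457 /474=832.19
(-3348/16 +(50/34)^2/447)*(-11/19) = 1189360381/9817908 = 121.14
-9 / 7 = -1.29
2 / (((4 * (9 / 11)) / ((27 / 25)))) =33 / 50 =0.66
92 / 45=2.04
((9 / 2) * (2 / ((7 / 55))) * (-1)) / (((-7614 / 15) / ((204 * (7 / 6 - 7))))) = -23375 / 141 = -165.78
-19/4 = -4.75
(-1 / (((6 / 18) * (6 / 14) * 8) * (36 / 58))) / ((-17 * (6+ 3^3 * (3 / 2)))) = 203 / 113832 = 0.00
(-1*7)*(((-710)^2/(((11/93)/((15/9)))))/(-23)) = 2161851.78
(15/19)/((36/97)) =485/228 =2.13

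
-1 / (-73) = 1 / 73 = 0.01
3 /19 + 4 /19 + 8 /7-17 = -2060 /133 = -15.49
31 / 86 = 0.36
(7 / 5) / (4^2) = 7 / 80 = 0.09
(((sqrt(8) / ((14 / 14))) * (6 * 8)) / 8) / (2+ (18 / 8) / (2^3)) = 384 * sqrt(2) / 73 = 7.44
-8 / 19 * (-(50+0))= 400 / 19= 21.05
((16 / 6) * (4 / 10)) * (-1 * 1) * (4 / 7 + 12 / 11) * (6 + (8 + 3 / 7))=-206848 / 8085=-25.58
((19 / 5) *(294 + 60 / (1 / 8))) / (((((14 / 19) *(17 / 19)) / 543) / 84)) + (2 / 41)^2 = 29075055804808 / 142885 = 203485710.92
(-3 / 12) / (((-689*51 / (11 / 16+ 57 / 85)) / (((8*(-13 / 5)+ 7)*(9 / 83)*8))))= -0.00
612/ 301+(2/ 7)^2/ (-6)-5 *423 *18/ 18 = -13356149/ 6321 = -2112.98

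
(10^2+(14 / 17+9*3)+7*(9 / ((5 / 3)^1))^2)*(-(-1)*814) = 114835864 / 425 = 270202.03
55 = 55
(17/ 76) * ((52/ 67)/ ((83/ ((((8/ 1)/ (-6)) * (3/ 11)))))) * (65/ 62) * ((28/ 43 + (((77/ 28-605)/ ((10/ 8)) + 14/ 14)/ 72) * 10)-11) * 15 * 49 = 210095594800/ 4647833751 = 45.20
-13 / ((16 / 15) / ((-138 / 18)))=1495 / 16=93.44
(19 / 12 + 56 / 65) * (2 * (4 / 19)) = 3814 / 3705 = 1.03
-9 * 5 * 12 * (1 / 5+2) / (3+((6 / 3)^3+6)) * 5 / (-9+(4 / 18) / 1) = 53460 / 1343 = 39.81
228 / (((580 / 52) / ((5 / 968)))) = 741 / 7018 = 0.11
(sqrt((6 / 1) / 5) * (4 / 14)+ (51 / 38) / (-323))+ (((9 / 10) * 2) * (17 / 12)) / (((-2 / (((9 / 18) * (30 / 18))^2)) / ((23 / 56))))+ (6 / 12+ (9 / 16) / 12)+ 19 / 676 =67949545 / 327984384+ 2 * sqrt(30) / 35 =0.52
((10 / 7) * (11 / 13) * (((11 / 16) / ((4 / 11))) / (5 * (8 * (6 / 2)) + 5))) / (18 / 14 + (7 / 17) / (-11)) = 248897 / 16993600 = 0.01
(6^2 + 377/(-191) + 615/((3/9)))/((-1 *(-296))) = 179447/28268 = 6.35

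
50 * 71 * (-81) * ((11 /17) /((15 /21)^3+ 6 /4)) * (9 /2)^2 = -43939509075 /21743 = -2020857.70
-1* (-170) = 170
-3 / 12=-0.25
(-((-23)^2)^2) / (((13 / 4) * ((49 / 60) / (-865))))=58094991600 / 637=91200928.73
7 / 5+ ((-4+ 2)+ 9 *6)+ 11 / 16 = 4327 / 80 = 54.09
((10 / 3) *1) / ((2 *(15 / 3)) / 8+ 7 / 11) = 440 / 249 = 1.77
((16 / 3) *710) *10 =113600 / 3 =37866.67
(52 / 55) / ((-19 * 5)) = -52 / 5225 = -0.01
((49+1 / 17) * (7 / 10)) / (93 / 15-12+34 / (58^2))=-1636586 / 275927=-5.93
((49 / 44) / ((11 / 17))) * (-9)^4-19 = 11272.97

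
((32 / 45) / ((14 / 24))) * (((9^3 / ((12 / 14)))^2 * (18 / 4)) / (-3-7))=-9920232 / 25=-396809.28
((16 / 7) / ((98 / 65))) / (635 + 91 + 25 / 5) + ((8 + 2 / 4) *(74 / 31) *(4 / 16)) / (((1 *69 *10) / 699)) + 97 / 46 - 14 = -48272082939 / 7150905160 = -6.75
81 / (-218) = -81 / 218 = -0.37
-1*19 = -19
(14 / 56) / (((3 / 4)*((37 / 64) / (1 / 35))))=64 / 3885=0.02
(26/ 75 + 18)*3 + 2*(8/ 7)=10032/ 175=57.33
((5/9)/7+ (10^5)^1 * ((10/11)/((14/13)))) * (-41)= -2398502255/693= -3461042.22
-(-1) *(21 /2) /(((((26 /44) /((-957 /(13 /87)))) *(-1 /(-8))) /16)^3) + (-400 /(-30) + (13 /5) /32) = -64956416679770068218512640209 /2316868320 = -28036300604157800482.38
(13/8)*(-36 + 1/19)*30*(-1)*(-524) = -17447235/19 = -918275.53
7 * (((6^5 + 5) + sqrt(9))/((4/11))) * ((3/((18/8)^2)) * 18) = 1598314.67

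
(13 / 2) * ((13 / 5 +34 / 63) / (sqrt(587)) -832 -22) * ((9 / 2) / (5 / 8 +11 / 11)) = -15372 +1978 * sqrt(587) / 20545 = -15369.67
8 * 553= 4424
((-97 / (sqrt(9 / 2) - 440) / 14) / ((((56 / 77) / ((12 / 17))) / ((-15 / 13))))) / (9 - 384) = 9603 * sqrt(2) / 59898447700+ 140844 / 2994922385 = 0.00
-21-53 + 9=-65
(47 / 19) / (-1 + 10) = 47 / 171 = 0.27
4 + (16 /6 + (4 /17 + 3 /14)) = 5081 /714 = 7.12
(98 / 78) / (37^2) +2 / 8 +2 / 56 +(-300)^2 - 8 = 33633447229 / 373737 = 89992.29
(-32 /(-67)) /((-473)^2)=32 /14989843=0.00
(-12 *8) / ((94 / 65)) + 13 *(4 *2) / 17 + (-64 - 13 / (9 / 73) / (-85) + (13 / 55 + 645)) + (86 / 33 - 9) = 204008446 / 395505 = 515.82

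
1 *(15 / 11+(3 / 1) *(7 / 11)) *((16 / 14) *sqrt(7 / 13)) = 288 *sqrt(91) / 1001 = 2.74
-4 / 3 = -1.33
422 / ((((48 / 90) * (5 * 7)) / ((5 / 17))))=3165 / 476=6.65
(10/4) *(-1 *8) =-20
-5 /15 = -1 /3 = -0.33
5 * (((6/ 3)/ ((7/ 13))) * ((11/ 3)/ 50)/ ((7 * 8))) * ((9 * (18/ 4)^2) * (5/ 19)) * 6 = 7.00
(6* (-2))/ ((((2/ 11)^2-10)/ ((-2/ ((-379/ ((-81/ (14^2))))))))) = -0.00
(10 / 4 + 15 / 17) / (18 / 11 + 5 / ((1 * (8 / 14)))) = 2530 / 7769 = 0.33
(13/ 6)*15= 65/ 2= 32.50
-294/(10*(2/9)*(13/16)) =-10584/65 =-162.83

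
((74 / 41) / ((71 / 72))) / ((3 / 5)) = 8880 / 2911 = 3.05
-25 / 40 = -5 / 8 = -0.62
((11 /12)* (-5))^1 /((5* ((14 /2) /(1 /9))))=-0.01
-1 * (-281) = 281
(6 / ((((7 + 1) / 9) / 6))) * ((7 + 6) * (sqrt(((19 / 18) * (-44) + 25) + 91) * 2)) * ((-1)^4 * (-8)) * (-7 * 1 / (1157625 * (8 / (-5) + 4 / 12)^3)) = -2808 * sqrt(626) / 336091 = -0.21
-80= -80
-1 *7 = -7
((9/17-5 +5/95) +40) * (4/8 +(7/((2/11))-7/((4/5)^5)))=627.59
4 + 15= 19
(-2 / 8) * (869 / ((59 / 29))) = -25201 / 236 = -106.78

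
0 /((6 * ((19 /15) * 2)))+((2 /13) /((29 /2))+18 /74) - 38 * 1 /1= -526521 /13949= -37.75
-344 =-344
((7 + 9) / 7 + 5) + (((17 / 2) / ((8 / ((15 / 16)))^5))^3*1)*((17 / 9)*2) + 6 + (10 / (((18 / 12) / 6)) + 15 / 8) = 62652363265708455867276336810394049 / 1135814937804493543741046072016896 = 55.16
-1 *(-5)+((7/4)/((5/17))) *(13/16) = 3147/320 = 9.83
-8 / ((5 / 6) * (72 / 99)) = -66 / 5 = -13.20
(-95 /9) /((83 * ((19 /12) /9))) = -60 /83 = -0.72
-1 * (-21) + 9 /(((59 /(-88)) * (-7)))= 9465 /413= 22.92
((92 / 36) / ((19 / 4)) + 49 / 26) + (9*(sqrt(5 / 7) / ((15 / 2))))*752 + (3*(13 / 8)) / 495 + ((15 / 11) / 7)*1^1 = 17988571 / 6846840 + 4512*sqrt(35) / 35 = 765.29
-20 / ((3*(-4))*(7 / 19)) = 4.52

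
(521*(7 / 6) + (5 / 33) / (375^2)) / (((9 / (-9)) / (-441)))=55286240723 / 206250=268054.50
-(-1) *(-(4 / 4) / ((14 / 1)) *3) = -0.21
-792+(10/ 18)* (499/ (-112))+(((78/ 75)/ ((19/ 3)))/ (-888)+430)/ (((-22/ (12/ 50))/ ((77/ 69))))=-8146221707443/ 10186470000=-799.71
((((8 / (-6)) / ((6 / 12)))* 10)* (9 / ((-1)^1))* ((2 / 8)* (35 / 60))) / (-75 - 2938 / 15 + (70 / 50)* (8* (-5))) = -525 / 4903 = -0.11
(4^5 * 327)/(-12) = -27904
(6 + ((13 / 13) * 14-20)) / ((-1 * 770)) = 0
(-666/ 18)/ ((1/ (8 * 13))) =-3848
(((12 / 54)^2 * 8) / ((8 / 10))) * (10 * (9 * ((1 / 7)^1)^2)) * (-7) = -400 / 63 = -6.35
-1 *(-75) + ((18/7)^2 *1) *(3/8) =7593/98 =77.48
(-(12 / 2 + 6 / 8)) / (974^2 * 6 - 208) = -27 / 22767392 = -0.00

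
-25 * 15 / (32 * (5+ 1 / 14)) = -2625 / 1136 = -2.31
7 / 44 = 0.16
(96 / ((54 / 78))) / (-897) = -32 / 207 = -0.15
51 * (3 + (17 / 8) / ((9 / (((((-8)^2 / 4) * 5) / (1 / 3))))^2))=231659 / 3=77219.67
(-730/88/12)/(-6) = 365/3168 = 0.12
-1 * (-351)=351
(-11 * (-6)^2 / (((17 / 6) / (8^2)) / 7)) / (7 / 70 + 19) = -3278.25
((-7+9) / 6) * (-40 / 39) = -40 / 117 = -0.34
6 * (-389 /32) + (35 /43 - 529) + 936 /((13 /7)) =-97.12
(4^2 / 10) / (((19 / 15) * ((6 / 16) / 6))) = 384 / 19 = 20.21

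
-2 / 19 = -0.11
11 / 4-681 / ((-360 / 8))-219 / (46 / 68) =-422081 / 1380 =-305.86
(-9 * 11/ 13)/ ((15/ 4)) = -132/ 65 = -2.03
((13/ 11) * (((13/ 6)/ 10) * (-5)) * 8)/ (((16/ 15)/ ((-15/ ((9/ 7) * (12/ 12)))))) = 29575/ 264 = 112.03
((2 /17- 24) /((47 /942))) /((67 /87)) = -621.55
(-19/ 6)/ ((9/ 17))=-323/ 54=-5.98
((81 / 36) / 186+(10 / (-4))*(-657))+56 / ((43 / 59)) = 18335141 / 10664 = 1719.35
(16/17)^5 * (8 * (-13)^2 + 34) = 1453326336/1419857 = 1023.57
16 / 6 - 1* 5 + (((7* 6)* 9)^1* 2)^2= 1714601 / 3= 571533.67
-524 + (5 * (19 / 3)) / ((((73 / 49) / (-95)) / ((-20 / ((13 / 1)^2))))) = -10549264 / 37011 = -285.03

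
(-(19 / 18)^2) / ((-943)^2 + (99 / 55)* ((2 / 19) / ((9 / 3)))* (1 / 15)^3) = -4286875 / 3421385527572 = -0.00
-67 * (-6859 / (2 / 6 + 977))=1378659 / 2932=470.21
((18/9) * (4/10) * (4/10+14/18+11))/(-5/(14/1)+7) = 1.47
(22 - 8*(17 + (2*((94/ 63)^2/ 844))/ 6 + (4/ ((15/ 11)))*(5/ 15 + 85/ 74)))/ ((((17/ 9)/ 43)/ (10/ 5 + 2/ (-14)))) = -38656736939158/ 6145553295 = -6290.20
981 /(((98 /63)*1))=8829 /14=630.64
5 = 5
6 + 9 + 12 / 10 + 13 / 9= 794 / 45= 17.64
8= 8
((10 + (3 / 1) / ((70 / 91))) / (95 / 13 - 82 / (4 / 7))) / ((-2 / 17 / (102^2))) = 159800238 / 17705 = 9025.71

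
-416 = -416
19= 19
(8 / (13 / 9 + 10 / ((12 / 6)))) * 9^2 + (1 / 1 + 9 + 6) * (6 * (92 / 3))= 88292 / 29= 3044.55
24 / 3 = 8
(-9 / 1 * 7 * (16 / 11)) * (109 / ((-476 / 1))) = 3924 / 187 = 20.98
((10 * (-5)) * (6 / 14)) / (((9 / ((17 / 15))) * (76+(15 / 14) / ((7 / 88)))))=-595 / 19728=-0.03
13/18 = 0.72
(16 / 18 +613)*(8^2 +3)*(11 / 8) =4071925 / 72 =56554.51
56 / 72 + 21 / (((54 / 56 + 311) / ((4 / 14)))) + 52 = 4150637 / 78615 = 52.80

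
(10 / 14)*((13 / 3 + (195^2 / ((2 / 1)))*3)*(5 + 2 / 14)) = 1466790 / 7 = 209541.43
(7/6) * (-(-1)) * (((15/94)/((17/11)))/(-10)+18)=134155/6392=20.99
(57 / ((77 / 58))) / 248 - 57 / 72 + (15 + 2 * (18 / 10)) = 5150609 / 286440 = 17.98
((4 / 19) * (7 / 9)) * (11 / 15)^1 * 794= 95.34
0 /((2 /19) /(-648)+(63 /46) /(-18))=0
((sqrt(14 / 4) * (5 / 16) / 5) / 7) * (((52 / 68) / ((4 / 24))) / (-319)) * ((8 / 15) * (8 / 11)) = -0.00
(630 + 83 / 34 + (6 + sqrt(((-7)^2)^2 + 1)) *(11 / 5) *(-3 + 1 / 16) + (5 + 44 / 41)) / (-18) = -16720733 / 501840 + 517 *sqrt(2402) / 1440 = -15.72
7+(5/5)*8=15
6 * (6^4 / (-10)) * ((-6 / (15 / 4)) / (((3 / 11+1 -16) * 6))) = -352 / 25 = -14.08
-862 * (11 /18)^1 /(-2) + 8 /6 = 4765 /18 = 264.72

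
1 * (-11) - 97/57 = -724/57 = -12.70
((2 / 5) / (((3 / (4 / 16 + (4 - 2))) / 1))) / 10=0.03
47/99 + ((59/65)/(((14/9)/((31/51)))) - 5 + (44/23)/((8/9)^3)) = -3261505249/2254412160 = -1.45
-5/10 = -1/2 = -0.50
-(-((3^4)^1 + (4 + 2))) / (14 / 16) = 696 / 7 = 99.43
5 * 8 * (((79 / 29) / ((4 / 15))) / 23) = 11850 / 667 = 17.77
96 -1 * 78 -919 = -901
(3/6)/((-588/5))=-5/1176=-0.00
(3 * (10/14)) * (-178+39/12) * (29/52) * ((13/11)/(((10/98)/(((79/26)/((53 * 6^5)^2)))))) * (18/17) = -3736621/81561304940544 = -0.00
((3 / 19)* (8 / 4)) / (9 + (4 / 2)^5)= 6 / 779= 0.01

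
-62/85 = -0.73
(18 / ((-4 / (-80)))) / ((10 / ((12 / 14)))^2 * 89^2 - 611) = 1620 / 4848863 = 0.00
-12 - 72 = -84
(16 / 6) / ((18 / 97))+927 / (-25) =-15329 / 675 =-22.71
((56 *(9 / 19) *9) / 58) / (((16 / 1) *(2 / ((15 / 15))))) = 567 / 4408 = 0.13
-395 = -395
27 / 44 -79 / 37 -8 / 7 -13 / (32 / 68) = -690355 / 22792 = -30.29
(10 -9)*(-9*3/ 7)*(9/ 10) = -243/ 70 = -3.47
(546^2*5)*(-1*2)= -2981160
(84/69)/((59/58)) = 1624/1357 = 1.20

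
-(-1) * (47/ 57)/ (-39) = -47/ 2223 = -0.02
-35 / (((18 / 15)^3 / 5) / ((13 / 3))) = -284375 / 648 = -438.85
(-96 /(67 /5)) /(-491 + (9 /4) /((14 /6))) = 13440 /919307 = 0.01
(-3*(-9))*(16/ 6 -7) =-117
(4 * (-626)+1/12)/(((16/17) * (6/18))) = -510799/64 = -7981.23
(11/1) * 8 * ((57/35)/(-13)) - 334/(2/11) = -840851/455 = -1848.02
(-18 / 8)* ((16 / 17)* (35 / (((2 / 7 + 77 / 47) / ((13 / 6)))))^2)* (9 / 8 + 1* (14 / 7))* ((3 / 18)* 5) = -2801074128125 / 326962224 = -8566.97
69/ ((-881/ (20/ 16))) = -345/ 3524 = -0.10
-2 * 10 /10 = -2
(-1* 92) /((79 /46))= -4232 /79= -53.57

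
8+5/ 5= 9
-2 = -2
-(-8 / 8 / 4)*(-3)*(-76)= 57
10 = 10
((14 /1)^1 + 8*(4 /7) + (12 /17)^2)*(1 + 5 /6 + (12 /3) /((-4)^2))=482225 /12138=39.73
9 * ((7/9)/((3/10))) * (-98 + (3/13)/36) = -535045/234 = -2286.52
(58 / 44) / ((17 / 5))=145 / 374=0.39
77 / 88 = 7 / 8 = 0.88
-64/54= -32/27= -1.19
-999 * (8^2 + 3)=-66933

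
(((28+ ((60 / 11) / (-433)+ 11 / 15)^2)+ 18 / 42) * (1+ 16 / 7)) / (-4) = -11894840083657 / 500230026450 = -23.78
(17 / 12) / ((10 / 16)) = 2.27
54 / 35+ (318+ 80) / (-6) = -6803 / 105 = -64.79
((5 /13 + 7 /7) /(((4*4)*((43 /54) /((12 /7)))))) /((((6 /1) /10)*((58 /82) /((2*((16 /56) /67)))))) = 199260 /53220713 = 0.00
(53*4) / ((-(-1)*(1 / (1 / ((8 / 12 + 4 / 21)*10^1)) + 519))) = 1484 / 3693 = 0.40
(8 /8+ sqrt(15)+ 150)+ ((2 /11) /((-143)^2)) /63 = sqrt(15)+ 2139844709 /14171157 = 154.87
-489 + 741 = 252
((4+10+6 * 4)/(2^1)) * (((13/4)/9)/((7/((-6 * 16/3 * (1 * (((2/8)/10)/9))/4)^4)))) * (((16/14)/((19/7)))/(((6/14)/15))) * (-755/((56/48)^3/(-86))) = 2701088/18753525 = 0.14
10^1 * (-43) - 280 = -710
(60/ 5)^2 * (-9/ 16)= -81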